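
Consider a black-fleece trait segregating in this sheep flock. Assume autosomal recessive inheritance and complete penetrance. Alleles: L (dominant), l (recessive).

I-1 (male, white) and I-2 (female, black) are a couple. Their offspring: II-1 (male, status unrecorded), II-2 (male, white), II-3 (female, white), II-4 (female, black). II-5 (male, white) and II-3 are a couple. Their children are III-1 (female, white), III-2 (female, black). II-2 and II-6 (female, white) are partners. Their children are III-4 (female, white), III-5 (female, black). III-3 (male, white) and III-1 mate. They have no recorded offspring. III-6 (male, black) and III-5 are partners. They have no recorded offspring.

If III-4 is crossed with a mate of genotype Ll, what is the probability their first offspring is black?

II-2 is white so carries L and received l from I-2 (ll), so II-2 is Ll.
II-6 is white so carries L and passed l to III-5 (ll), so II-6 is Ll.
III-4 is a white offspring of II-2 (Ll) × II-6 (Ll), whose cross gives 1/4 LL : 1/2 Ll : 1/4 ll; conditioning on being white, III-4 is LL with probability 1/3, Ll with probability 2/3.
Summing over parental genotype combinations, P(offspring is black) = 2/3·1/4 = 1/6.

1/6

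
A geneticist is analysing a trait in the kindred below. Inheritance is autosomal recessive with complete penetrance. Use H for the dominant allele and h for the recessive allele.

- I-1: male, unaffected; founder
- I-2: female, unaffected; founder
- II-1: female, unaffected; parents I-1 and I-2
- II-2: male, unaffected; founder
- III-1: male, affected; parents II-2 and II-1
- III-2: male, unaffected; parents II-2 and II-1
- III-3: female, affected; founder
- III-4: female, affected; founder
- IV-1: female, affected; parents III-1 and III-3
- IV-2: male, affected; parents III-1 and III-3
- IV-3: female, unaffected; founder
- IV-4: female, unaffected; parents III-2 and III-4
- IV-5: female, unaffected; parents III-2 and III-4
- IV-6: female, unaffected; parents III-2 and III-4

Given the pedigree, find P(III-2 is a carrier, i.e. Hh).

II-2 is unaffected so carries H and passed h to III-1 (hh), so II-2 is Hh.
II-1 is unaffected so carries H and passed h to III-1 (hh), so II-1 is Hh.
Their cross gives offspring ratios 1/4 HH : 1/2 Hh : 1/4 hh. Conditioning on III-2 being unaffected, P(Hh) = 1/2 / 3/4 = 2/3 before taking III-2's own offspring into account.
III-4 is affected, so III-4 is hh.
Now use III-2's offspring. Probability of each recorded status — unaffected daughter IV-4: 1/2 if III-2 is Hh, 1 if HH; unaffected daughter IV-5: 1/2 if III-2 is Hh, 1 if HH; unaffected daughter IV-6: 1/2 if III-2 is Hh, 1 if HH.
Bayes: P(Hh) = 2/3·1/8 / (2/3·1/8 + 1/3·1) = 1/5.

1/5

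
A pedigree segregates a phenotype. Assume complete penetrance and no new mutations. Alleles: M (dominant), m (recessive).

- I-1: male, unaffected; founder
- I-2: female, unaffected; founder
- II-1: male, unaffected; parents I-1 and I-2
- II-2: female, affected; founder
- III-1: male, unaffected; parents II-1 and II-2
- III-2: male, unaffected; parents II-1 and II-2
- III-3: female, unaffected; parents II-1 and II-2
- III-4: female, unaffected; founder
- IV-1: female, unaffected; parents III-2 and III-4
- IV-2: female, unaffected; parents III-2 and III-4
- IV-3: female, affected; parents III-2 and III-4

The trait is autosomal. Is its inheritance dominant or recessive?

recessive

III-2 and III-4 are both unaffected yet have an affected child IV-3. Under dominance, an affected child requires at least one affected parent, so the trait cannot be dominant.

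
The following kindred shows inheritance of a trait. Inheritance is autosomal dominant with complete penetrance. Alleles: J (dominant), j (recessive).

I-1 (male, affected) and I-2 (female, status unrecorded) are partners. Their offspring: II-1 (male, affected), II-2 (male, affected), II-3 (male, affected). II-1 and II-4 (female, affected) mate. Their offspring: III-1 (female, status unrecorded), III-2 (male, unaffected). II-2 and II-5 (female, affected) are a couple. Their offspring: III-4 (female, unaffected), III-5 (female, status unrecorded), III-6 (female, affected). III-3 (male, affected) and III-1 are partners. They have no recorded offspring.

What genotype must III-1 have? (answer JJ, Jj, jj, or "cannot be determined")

III-1's phenotype is unrecorded, and no parent or child forces a single allele at both positions; consistent genotype assignments exist with III-1 as JJ or Jj or jj.

cannot be determined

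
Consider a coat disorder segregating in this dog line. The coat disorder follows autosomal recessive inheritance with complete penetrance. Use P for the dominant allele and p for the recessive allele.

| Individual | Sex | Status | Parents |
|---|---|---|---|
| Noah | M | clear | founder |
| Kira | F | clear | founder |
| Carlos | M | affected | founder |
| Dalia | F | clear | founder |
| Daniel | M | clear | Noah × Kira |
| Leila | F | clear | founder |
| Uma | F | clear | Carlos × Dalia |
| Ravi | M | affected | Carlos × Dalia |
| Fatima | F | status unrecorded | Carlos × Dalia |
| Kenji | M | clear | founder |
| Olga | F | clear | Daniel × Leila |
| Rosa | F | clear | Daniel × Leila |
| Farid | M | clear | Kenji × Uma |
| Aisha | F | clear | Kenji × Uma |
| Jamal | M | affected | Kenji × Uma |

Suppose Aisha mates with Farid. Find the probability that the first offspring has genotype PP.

4/9

Kenji is clear so carries P and passed p to Jamal (pp), so Kenji is Pp.
Uma is clear so carries P and received p from Carlos (pp), so Uma is Pp.
Aisha is a clear offspring of Kenji (Pp) × Uma (Pp), whose cross gives 1/4 PP : 1/2 Pp : 1/4 pp; conditioning on being clear, Aisha is PP with probability 1/3, Pp with probability 2/3.
Farid is a clear offspring of Kenji (Pp) × Uma (Pp), whose cross gives 1/4 PP : 1/2 Pp : 1/4 pp; conditioning on being clear, Farid is PP with probability 1/3, Pp with probability 2/3.
Summing over parental genotype combinations, P(offspring has genotype PP) = 1/9·1 + 2/9·1/2 + 2/9·1/2 + 4/9·1/4 = 4/9.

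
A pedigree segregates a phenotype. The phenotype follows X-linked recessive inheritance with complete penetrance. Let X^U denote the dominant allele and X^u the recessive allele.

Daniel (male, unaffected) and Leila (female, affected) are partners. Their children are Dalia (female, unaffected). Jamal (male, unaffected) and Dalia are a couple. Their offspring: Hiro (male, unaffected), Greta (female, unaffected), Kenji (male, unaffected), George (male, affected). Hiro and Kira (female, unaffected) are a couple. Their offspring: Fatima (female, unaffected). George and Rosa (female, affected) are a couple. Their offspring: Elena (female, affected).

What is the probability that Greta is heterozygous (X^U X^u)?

Jamal is unaffected, so Jamal is X^U Y.
Dalia is unaffected so carries U and received u from Leila (X^u X^u), so Dalia is X^U X^u.
Their cross gives offspring ratios 1/2 X^U X^U : 1/2 X^U X^u. Conditioning on Greta being unaffected, P(X^U X^u) = 1/2 / 1 = 1/2.

1/2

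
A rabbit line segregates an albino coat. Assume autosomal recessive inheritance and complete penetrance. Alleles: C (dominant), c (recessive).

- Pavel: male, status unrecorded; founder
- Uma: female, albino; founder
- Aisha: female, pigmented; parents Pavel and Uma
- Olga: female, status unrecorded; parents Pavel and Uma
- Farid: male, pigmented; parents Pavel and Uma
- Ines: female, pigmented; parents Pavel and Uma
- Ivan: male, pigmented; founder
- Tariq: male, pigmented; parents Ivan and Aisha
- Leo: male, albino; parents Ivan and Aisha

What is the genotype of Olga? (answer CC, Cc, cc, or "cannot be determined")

cannot be determined

Olga's phenotype is unrecorded, and no parent or child forces a single allele at both positions; consistent genotype assignments exist with Olga as Cc or cc.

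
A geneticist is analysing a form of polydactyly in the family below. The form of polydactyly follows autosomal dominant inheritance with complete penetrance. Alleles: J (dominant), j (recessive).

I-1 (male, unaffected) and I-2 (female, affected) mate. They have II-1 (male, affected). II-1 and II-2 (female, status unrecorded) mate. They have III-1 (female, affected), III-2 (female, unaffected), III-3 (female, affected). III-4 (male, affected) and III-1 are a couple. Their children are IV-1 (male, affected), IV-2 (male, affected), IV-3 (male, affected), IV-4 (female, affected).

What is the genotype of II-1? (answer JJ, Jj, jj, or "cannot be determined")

Jj

From phenotype alone, II-1 is JJ or Jj.
II-1 is affected so carries J and received j from I-1 (jj), so II-1 is Jj.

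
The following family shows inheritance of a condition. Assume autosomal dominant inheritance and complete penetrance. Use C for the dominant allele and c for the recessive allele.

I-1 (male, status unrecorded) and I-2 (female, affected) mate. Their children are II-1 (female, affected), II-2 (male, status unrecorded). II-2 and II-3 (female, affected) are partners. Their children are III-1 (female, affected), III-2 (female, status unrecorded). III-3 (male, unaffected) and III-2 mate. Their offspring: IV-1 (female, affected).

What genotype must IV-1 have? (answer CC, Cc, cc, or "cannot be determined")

Cc

From phenotype alone, IV-1 is CC or Cc.
IV-1 is affected so carries C and received c from III-3 (cc), so IV-1 is Cc.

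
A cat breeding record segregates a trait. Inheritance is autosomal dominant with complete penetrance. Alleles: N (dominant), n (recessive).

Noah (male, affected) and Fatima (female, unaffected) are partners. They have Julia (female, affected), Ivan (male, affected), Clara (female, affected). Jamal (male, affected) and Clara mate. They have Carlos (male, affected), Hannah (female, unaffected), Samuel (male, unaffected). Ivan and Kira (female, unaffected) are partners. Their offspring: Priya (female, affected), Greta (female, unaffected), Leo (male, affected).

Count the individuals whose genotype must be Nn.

Obligate heterozygotes: Julia is affected so carries N and received n from Fatima (nn), so Julia is Nn; Ivan is affected so carries N and received n from Fatima (nn), so Ivan is Nn; Clara is affected so carries N and received n from Fatima (nn), so Clara is Nn; Jamal is affected so carries N and passed n to Hannah (nn), so Jamal is Nn; Priya is affected so carries N and received n from Kira (nn), so Priya is Nn; Leo is affected so carries N and received n from Kira (nn), so Leo is Nn.
Every other individual is either homozygous by phenotype or has at least one consistent homozygous assignment, so the count is 6.

6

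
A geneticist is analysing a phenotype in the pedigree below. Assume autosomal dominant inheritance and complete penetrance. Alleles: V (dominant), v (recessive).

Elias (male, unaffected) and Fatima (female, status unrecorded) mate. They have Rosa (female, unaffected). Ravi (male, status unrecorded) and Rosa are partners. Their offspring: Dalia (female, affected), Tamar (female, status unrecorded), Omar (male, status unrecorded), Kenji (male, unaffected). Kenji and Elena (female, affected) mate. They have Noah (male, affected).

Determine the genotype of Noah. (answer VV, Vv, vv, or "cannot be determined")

From phenotype alone, Noah is VV or Vv.
Noah is affected so carries V and received v from Kenji (vv), so Noah is Vv.

Vv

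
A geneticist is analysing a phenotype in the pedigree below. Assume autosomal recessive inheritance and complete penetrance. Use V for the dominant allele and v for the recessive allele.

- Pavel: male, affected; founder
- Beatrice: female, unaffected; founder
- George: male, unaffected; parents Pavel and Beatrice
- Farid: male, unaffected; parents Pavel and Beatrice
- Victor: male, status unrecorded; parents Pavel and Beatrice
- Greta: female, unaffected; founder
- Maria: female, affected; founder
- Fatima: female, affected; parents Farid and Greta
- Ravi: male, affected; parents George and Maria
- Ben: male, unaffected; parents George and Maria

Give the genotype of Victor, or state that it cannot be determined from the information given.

cannot be determined

Victor's phenotype is unrecorded, and no parent or child forces a single allele at both positions; consistent genotype assignments exist with Victor as Vv or vv.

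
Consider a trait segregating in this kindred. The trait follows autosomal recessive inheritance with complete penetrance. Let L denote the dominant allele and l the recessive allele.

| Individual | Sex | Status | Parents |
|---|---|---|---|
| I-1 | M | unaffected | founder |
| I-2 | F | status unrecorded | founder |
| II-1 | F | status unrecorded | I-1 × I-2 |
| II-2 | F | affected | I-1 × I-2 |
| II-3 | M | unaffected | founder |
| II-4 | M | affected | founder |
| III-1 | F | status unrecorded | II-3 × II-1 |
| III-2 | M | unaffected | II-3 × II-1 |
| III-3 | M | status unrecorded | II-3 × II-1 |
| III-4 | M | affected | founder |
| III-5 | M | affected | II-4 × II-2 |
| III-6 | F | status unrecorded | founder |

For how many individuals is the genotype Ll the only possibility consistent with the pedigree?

1

Obligate heterozygotes: I-1 is unaffected so carries L and passed l to II-2 (ll), so I-1 is Ll.
Every other individual is either homozygous by phenotype or has at least one consistent homozygous assignment, so the count is 1.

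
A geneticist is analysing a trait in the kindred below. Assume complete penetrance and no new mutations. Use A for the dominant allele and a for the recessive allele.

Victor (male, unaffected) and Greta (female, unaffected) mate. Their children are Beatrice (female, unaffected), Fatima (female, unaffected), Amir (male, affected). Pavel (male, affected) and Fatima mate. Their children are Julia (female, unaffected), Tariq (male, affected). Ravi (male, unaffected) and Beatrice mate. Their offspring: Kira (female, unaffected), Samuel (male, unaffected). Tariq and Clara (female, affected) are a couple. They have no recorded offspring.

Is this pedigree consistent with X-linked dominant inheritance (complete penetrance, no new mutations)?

No

Under X-linked dominant, Amir (affected, male) cannot arise from Victor (unaffected) × Greta (unaffected).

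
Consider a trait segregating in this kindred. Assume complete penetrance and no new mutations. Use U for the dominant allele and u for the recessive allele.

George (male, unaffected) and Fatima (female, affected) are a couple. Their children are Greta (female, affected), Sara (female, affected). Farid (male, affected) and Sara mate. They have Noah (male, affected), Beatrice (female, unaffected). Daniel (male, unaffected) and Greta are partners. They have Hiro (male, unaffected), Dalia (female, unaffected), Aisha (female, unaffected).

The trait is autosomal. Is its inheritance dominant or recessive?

dominant

Farid and Sara are both affected yet have an unaffected child Beatrice. Under a recessive model two affected parents are homozygous and every child would be affected, so the trait cannot be recessive.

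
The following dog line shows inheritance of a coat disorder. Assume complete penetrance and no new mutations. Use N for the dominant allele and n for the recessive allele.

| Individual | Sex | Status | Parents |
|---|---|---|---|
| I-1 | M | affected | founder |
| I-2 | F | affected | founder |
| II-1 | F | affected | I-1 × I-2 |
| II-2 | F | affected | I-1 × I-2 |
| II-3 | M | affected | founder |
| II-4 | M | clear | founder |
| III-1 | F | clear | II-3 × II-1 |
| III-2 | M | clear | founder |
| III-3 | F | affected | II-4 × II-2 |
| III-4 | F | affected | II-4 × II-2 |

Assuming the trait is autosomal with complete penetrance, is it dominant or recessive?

II-3 and II-1 are both affected yet have a clear child III-1. Under a recessive model two affected parents are homozygous and every child would be affected, so the trait cannot be recessive.

dominant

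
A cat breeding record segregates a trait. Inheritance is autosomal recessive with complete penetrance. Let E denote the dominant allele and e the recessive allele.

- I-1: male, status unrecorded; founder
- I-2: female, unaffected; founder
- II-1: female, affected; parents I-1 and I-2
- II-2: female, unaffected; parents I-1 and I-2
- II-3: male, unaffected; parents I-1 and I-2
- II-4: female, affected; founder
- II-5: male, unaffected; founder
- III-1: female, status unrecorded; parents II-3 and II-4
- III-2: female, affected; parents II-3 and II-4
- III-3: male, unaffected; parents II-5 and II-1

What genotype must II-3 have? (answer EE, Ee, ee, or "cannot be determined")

From phenotype alone, II-3 is EE or Ee.
II-3 is unaffected so carries E and passed e to III-2 (ee), so II-3 is Ee.

Ee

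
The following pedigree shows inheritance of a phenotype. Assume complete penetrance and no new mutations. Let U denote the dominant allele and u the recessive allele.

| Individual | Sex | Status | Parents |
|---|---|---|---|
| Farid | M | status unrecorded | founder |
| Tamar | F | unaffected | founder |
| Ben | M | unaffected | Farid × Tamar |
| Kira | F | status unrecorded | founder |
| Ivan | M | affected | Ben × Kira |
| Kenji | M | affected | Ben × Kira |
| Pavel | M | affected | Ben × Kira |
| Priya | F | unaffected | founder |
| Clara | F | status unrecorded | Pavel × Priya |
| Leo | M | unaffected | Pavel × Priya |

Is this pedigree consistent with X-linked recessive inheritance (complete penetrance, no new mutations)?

Yes

A consistent assignment under X-linked recessive exists: Farid X^U Y, Tamar X^U X^U, Ben X^U Y, Kira X^U X^u, Ivan X^u Y, Kenji X^u Y, Pavel X^u Y, Priya X^U X^U, Clara X^U X^u, Leo X^U Y.
In this assignment every recorded phenotype matches its genotype and every non-founder's genotype is obtainable from its parents' genotypes, so the pedigree is consistent.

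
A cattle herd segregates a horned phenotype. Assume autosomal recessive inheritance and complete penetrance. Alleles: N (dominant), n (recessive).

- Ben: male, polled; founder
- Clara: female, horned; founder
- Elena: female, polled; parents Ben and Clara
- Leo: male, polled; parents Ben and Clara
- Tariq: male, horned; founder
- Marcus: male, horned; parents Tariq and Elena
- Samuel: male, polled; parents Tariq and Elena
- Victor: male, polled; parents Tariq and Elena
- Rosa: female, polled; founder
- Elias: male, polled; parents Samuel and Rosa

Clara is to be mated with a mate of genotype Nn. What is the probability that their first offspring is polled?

Clara is horned, so Clara is nn.
The cross gives 1/2 Nn : 1/2 nn, so P(offspring is polled) = 1/2.

1/2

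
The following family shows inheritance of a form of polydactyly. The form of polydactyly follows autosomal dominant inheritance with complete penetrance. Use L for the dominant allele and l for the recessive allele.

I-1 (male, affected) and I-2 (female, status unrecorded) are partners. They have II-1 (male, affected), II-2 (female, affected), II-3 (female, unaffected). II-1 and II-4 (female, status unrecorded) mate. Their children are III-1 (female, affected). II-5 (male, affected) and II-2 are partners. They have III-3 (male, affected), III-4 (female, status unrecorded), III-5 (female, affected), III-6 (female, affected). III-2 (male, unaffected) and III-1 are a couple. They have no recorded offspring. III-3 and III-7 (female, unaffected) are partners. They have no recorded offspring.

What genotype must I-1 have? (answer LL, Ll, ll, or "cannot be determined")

From phenotype alone, I-1 is LL or Ll.
I-1 is affected so carries L and passed l to II-3 (ll), so I-1 is Ll.

Ll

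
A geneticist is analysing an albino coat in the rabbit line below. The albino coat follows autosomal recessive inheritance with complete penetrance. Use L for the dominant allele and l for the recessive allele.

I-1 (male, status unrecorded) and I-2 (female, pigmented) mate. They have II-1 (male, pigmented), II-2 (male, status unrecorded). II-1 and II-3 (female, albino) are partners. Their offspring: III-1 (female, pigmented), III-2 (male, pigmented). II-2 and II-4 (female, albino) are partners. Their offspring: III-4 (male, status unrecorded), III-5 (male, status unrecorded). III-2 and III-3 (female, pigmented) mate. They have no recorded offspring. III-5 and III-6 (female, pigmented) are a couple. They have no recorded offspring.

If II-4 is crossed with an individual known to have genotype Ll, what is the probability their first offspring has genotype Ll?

II-4 is albino, so II-4 is ll.
The cross gives 1/2 Ll : 1/2 ll, so P(offspring has genotype Ll) = 1/2.

1/2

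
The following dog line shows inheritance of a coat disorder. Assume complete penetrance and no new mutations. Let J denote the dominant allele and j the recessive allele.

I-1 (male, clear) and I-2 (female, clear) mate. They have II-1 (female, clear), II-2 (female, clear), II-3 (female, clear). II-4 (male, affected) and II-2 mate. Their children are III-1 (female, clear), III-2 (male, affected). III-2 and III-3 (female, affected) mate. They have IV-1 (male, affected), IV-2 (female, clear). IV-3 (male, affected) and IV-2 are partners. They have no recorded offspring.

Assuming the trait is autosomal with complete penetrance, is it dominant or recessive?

III-2 and III-3 are both affected yet have a clear child IV-2. Under a recessive model two affected parents are homozygous and every child would be affected, so the trait cannot be recessive.

dominant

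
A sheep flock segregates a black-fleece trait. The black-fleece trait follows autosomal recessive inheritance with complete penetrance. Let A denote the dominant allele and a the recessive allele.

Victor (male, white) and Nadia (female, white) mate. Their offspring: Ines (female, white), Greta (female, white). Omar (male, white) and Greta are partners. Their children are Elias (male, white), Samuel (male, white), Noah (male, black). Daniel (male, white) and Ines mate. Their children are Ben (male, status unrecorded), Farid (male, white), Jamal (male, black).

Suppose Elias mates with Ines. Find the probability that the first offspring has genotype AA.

Omar is white so carries A and passed a to Noah (aa), so Omar is Aa.
Greta is white so carries A and passed a to Noah (aa), so Greta is Aa.
Elias is a white offspring of Omar (Aa) × Greta (Aa), whose cross gives 1/4 AA : 1/2 Aa : 1/4 aa; conditioning on being white, Elias is AA with probability 1/3, Aa with probability 2/3.
Ines is white so carries A and passed a to Jamal (aa), so Ines is Aa.
Summing over parental genotype combinations, P(offspring has genotype AA) = 1/3·1/2 + 2/3·1/4 = 1/3.

1/3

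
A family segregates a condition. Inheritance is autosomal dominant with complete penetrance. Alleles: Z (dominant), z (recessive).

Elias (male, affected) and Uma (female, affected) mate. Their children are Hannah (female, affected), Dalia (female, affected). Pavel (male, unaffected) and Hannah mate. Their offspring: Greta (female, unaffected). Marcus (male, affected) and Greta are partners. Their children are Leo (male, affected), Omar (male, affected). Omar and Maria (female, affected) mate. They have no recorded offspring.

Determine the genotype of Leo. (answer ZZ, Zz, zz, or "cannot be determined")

Zz

From phenotype alone, Leo is ZZ or Zz.
Leo is affected so carries Z and received z from Greta (zz), so Leo is Zz.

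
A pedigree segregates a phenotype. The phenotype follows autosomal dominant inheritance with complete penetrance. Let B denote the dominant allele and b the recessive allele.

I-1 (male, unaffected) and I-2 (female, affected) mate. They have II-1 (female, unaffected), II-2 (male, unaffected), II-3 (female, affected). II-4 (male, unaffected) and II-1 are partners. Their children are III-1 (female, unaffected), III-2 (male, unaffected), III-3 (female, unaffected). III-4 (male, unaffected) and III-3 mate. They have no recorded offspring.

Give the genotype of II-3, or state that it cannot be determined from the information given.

Bb

From phenotype alone, II-3 is BB or Bb.
II-3 is affected so carries B and received b from I-1 (bb), so II-3 is Bb.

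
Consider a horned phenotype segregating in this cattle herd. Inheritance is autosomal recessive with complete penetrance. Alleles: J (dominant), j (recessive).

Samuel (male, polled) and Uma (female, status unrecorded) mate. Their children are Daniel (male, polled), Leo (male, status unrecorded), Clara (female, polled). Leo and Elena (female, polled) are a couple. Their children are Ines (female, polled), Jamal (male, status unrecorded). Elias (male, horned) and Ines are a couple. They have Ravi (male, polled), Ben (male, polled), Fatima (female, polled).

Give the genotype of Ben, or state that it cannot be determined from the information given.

From phenotype alone, Ben is JJ or Jj.
Ben is polled so carries J and received j from Elias (jj), so Ben is Jj.

Jj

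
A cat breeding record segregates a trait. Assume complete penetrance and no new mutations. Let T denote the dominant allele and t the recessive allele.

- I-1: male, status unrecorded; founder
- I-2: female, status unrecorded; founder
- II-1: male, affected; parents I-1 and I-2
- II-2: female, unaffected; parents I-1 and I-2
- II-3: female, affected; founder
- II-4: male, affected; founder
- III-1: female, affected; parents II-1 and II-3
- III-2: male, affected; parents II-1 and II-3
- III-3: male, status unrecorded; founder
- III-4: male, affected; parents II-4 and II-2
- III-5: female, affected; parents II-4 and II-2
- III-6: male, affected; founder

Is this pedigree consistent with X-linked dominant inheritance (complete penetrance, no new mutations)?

Under X-linked dominant, III-4 (affected, male) cannot arise from II-4 (affected) × II-2 (unaffected).

No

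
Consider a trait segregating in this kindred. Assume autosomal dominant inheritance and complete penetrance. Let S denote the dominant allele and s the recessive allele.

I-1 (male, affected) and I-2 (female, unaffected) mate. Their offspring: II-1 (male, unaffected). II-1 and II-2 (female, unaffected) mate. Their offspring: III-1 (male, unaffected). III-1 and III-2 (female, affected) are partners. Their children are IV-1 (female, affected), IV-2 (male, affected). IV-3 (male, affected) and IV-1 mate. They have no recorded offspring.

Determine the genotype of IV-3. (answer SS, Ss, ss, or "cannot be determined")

IV-3's phenotype allows SS or Ss, and no parent or child forces a single allele at both positions; consistent genotype assignments exist with IV-3 as SS or Ss.

cannot be determined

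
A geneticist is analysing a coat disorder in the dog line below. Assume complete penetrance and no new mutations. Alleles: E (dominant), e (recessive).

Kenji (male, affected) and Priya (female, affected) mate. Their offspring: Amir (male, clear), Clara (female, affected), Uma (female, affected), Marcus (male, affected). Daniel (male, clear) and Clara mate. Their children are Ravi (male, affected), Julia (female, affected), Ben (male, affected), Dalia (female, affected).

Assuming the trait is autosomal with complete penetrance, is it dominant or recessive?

Kenji and Priya are both affected yet have a clear child Amir. Under a recessive model two affected parents are homozygous and every child would be affected, so the trait cannot be recessive.

dominant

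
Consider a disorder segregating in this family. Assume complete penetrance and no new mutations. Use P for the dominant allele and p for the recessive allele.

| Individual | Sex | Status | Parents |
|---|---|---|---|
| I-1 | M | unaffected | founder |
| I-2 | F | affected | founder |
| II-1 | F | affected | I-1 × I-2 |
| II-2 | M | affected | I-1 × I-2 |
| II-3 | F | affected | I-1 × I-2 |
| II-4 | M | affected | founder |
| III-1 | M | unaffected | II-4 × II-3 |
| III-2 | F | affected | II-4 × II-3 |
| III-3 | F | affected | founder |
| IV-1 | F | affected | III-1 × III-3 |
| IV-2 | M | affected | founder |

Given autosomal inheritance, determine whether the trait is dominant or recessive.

II-4 and II-3 are both affected yet have an unaffected child III-1. Under a recessive model two affected parents are homozygous and every child would be affected, so the trait cannot be recessive.

dominant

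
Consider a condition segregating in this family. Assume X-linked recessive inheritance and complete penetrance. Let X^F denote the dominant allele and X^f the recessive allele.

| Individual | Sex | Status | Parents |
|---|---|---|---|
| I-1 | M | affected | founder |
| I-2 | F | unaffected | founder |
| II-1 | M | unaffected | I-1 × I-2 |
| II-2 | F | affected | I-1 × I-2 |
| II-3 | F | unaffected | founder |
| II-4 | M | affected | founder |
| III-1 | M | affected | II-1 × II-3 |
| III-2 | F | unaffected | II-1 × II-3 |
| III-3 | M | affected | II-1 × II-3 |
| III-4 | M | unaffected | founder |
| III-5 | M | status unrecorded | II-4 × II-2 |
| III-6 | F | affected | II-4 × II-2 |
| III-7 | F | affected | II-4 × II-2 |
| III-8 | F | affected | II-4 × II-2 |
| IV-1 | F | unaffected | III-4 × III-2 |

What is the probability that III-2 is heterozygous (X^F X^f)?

1/2

II-1 is unaffected, so II-1 is X^F Y.
II-3 is unaffected so carries F and passed f to III-1 (X^f Y), so II-3 is X^F X^f.
Their cross gives offspring ratios 1/2 X^F X^F : 1/2 X^F X^f. Conditioning on III-2 being unaffected, P(X^F X^f) = 1/2 / 1 = 1/2 before taking III-2's own offspring into account.
III-4 is unaffected, so III-4 is X^F Y.
III-2's offspring (IV-1) would show their recorded status with the same probability whether III-2 is X^F X^f or X^F X^F, so they carry no information and P(X^F X^f) = 1/2.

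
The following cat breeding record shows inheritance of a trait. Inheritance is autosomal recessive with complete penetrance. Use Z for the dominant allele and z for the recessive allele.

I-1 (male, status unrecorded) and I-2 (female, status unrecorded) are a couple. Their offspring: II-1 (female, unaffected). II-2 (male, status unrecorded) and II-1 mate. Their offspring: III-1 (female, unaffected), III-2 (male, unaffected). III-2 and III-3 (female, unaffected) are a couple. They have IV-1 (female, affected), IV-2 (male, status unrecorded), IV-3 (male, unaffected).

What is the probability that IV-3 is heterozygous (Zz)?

2/3

III-2 is unaffected so carries Z and passed z to IV-1 (zz), so III-2 is Zz.
III-3 is unaffected so carries Z and passed z to IV-1 (zz), so III-3 is Zz.
Their cross gives offspring ratios 1/4 ZZ : 1/2 Zz : 1/4 zz. Conditioning on IV-3 being unaffected, P(Zz) = 1/2 / 3/4 = 2/3.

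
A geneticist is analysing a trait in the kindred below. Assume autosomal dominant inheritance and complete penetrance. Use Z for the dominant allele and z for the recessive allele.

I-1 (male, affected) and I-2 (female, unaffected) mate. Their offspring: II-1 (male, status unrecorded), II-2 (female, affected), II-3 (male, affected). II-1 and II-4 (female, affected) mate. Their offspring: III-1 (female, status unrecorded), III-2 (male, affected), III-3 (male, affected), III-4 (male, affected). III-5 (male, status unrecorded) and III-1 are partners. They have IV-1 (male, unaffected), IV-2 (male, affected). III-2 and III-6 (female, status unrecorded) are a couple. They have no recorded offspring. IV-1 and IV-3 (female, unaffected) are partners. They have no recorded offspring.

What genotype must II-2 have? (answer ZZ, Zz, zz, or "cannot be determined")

From phenotype alone, II-2 is ZZ or Zz.
II-2 is affected so carries Z and received z from I-2 (zz), so II-2 is Zz.

Zz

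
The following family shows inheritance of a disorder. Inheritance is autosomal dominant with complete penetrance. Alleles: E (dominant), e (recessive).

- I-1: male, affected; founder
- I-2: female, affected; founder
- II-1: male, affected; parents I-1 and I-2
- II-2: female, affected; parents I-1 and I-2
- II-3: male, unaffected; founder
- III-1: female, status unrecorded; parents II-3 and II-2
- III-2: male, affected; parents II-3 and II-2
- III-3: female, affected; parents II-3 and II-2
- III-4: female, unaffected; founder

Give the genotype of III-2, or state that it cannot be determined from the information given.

From phenotype alone, III-2 is EE or Ee.
III-2 is affected so carries E and received e from II-3 (ee), so III-2 is Ee.

Ee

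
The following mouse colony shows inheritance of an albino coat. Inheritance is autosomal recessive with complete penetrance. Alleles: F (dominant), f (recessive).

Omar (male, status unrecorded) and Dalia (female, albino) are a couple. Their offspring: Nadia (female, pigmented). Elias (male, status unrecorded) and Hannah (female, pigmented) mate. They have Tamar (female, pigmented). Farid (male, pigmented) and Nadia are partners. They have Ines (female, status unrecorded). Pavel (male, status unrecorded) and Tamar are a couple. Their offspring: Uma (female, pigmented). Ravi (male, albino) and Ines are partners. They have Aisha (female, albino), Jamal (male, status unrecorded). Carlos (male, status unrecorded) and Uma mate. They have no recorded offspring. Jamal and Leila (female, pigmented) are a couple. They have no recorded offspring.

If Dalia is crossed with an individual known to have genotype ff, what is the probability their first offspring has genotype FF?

0

Dalia is albino, so Dalia is ff.
The cross gives 1 ff, so P(offspring has genotype FF) = 0.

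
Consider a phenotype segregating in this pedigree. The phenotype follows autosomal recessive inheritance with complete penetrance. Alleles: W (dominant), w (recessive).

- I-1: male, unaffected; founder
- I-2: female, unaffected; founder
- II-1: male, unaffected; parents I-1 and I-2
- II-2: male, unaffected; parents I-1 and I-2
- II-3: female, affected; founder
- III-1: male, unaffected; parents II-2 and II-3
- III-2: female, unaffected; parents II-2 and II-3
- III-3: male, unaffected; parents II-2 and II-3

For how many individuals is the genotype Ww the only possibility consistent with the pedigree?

3

Obligate heterozygotes: III-1 is unaffected so carries W and received w from II-3 (ww), so III-1 is Ww; III-2 is unaffected so carries W and received w from II-3 (ww), so III-2 is Ww; III-3 is unaffected so carries W and received w from II-3 (ww), so III-3 is Ww.
Every other individual is either homozygous by phenotype or has at least one consistent homozygous assignment, so the count is 3.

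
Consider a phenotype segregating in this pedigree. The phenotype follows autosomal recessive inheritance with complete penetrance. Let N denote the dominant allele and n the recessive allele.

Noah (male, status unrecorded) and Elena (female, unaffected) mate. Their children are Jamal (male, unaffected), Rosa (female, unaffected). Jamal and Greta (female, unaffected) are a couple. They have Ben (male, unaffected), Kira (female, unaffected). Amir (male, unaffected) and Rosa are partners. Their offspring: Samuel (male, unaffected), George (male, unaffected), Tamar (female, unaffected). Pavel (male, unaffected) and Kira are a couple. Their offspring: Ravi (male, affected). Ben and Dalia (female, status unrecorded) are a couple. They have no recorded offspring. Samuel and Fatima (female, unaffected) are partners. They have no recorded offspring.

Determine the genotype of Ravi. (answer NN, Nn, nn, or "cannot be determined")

Ravi is affected, so Ravi is nn.

nn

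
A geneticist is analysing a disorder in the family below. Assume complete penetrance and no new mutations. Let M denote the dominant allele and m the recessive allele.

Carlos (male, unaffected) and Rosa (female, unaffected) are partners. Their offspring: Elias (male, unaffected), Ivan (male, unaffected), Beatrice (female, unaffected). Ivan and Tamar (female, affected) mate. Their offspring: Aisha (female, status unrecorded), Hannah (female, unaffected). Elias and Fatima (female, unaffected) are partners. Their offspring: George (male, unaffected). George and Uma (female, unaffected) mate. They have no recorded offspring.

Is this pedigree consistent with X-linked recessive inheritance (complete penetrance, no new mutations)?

A consistent assignment under X-linked recessive exists: Carlos X^M Y, Rosa X^M X^M, Elias X^M Y, Ivan X^M Y, Beatrice X^M X^M, Tamar X^m X^m, Fatima X^M X^M, Aisha X^M X^m, Hannah X^M X^m, George X^M Y, Uma X^M X^M.
In this assignment every recorded phenotype matches its genotype and every non-founder's genotype is obtainable from its parents' genotypes, so the pedigree is consistent.

Yes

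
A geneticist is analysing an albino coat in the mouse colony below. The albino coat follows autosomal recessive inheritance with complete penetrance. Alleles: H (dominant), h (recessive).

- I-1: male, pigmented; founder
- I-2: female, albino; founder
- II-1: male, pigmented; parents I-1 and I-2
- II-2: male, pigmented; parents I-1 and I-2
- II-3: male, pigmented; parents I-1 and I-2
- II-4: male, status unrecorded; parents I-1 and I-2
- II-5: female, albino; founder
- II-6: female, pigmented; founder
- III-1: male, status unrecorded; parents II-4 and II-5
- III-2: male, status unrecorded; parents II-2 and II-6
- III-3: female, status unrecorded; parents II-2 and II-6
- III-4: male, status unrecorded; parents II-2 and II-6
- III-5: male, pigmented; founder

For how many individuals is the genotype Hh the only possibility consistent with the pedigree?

Obligate heterozygotes: II-1 is pigmented so carries H and received h from I-2 (hh), so II-1 is Hh; II-2 is pigmented so carries H and received h from I-2 (hh), so II-2 is Hh; II-3 is pigmented so carries H and received h from I-2 (hh), so II-3 is Hh.
Every other individual is either homozygous by phenotype or has at least one consistent homozygous assignment, so the count is 3.

3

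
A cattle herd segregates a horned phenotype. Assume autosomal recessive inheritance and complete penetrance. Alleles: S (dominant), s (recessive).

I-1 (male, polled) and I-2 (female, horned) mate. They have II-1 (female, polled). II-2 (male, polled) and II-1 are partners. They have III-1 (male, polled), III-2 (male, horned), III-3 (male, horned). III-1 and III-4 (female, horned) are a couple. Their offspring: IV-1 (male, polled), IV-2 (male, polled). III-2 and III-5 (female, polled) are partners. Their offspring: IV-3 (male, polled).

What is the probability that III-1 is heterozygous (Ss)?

II-2 is polled so carries S and passed s to III-2 (ss), so II-2 is Ss.
II-1 is polled so carries S and received s from I-2 (ss), so II-1 is Ss.
Their cross gives offspring ratios 1/4 SS : 1/2 Ss : 1/4 ss. Conditioning on III-1 being polled, P(Ss) = 1/2 / 3/4 = 2/3 before taking III-1's own offspring into account.
III-4 is horned, so III-4 is ss.
Now use III-1's offspring. Probability of each recorded status — polled son IV-1: 1/2 if III-1 is Ss, 1 if SS; polled son IV-2: 1/2 if III-1 is Ss, 1 if SS.
Bayes: P(Ss) = 2/3·1/4 / (2/3·1/4 + 1/3·1) = 1/3.

1/3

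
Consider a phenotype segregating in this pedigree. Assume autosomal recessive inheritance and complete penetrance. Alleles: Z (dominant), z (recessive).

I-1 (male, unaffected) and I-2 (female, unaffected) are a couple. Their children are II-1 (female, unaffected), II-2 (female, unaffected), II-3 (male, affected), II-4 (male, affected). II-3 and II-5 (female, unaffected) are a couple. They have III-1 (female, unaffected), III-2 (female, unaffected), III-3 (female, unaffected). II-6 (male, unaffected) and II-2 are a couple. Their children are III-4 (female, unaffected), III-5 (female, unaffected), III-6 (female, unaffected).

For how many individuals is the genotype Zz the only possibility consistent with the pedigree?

Obligate heterozygotes: I-1 is unaffected so carries Z and passed z to II-3 (zz), so I-1 is Zz; I-2 is unaffected so carries Z and passed z to II-3 (zz), so I-2 is Zz; III-1 is unaffected so carries Z and received z from II-3 (zz), so III-1 is Zz; III-2 is unaffected so carries Z and received z from II-3 (zz), so III-2 is Zz; III-3 is unaffected so carries Z and received z from II-3 (zz), so III-3 is Zz.
Every other individual is either homozygous by phenotype or has at least one consistent homozygous assignment, so the count is 5.

5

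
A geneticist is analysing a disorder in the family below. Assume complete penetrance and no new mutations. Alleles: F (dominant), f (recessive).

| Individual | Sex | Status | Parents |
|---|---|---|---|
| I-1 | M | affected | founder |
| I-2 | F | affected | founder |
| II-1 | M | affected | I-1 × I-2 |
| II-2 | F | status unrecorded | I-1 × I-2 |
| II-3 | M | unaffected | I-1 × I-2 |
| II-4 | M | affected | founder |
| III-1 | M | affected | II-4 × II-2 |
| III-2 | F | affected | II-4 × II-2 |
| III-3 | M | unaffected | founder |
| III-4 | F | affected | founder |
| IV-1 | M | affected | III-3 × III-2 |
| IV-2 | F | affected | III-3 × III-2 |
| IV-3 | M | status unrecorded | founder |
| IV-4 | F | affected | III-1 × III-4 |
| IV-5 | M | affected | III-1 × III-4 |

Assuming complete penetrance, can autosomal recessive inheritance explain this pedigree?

Under autosomal recessive, II-3 (unaffected, male) cannot arise from I-1 (affected) × I-2 (affected).

No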